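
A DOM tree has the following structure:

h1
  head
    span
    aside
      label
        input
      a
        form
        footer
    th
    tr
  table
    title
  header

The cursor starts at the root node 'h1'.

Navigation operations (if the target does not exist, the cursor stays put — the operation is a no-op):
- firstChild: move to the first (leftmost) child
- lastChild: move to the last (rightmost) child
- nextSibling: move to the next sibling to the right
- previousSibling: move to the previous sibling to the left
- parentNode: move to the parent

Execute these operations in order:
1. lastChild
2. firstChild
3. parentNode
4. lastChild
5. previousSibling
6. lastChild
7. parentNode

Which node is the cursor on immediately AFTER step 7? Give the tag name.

Answer: table

Derivation:
After 1 (lastChild): header
After 2 (firstChild): header (no-op, stayed)
After 3 (parentNode): h1
After 4 (lastChild): header
After 5 (previousSibling): table
After 6 (lastChild): title
After 7 (parentNode): table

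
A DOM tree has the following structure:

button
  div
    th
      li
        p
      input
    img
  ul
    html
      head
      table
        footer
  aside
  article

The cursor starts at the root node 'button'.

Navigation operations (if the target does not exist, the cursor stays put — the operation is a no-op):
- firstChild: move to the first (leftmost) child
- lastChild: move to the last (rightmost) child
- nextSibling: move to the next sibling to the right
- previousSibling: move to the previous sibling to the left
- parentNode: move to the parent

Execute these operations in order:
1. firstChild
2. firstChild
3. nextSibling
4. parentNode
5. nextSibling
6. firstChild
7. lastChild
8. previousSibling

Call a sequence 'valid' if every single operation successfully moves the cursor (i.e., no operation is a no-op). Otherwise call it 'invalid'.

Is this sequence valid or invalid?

After 1 (firstChild): div
After 2 (firstChild): th
After 3 (nextSibling): img
After 4 (parentNode): div
After 5 (nextSibling): ul
After 6 (firstChild): html
After 7 (lastChild): table
After 8 (previousSibling): head

Answer: valid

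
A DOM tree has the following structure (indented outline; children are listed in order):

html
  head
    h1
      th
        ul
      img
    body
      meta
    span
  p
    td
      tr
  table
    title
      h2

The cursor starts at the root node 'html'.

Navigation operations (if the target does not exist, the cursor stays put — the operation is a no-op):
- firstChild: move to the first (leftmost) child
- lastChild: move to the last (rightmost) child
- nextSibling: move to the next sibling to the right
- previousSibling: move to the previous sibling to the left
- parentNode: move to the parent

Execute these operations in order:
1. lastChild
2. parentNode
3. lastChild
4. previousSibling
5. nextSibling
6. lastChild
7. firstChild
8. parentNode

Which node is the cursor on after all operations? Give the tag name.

After 1 (lastChild): table
After 2 (parentNode): html
After 3 (lastChild): table
After 4 (previousSibling): p
After 5 (nextSibling): table
After 6 (lastChild): title
After 7 (firstChild): h2
After 8 (parentNode): title

Answer: title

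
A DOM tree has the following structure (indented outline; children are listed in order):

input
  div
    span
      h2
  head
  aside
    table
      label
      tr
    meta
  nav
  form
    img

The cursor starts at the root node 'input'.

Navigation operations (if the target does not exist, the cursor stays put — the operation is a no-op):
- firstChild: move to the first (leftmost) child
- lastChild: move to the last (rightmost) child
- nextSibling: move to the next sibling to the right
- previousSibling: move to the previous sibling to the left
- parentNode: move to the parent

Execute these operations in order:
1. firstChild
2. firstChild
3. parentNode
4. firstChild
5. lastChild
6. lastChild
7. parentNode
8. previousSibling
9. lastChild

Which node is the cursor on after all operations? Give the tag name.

After 1 (firstChild): div
After 2 (firstChild): span
After 3 (parentNode): div
After 4 (firstChild): span
After 5 (lastChild): h2
After 6 (lastChild): h2 (no-op, stayed)
After 7 (parentNode): span
After 8 (previousSibling): span (no-op, stayed)
After 9 (lastChild): h2

Answer: h2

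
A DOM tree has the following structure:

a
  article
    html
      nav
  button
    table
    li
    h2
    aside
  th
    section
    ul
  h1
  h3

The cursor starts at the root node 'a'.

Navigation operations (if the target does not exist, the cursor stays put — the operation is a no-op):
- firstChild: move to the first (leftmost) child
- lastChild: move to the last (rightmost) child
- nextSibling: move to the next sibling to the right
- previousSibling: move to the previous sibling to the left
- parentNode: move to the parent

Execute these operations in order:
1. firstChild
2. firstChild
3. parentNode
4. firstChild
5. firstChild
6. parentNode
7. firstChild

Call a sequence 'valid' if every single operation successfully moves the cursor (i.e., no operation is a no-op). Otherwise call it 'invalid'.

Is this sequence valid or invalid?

After 1 (firstChild): article
After 2 (firstChild): html
After 3 (parentNode): article
After 4 (firstChild): html
After 5 (firstChild): nav
After 6 (parentNode): html
After 7 (firstChild): nav

Answer: valid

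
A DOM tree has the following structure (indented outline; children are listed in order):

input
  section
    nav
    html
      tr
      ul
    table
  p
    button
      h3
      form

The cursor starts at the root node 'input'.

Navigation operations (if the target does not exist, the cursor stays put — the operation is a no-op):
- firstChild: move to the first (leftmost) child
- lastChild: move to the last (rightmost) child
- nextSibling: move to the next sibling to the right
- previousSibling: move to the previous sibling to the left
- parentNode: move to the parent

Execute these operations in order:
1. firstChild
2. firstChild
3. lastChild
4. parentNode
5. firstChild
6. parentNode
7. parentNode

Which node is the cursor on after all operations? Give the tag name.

Answer: input

Derivation:
After 1 (firstChild): section
After 2 (firstChild): nav
After 3 (lastChild): nav (no-op, stayed)
After 4 (parentNode): section
After 5 (firstChild): nav
After 6 (parentNode): section
After 7 (parentNode): input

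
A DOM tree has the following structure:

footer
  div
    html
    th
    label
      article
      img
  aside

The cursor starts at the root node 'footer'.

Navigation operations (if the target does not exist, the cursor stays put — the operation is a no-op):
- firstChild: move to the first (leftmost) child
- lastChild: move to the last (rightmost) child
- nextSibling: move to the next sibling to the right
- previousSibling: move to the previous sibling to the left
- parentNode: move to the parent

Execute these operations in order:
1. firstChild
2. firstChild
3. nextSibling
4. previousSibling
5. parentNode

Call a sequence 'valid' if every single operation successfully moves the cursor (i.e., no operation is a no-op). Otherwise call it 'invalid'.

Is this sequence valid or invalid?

Answer: valid

Derivation:
After 1 (firstChild): div
After 2 (firstChild): html
After 3 (nextSibling): th
After 4 (previousSibling): html
After 5 (parentNode): div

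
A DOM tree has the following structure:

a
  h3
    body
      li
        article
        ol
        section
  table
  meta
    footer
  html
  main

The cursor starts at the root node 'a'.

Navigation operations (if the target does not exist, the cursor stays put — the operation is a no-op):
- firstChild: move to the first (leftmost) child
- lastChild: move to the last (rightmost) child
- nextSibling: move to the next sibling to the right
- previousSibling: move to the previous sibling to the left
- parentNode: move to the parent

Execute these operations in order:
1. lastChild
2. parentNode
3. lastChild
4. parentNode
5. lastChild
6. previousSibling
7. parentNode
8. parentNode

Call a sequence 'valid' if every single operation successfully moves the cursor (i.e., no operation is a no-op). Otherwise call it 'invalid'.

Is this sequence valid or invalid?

After 1 (lastChild): main
After 2 (parentNode): a
After 3 (lastChild): main
After 4 (parentNode): a
After 5 (lastChild): main
After 6 (previousSibling): html
After 7 (parentNode): a
After 8 (parentNode): a (no-op, stayed)

Answer: invalid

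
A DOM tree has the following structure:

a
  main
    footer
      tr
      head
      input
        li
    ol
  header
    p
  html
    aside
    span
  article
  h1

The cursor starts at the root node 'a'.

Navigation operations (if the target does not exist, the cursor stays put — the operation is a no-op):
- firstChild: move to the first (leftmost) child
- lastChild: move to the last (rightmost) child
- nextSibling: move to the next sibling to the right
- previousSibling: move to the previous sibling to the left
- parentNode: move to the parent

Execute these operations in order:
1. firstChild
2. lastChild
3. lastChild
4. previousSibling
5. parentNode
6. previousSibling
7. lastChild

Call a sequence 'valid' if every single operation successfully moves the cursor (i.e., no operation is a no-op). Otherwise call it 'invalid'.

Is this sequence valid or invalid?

Answer: invalid

Derivation:
After 1 (firstChild): main
After 2 (lastChild): ol
After 3 (lastChild): ol (no-op, stayed)
After 4 (previousSibling): footer
After 5 (parentNode): main
After 6 (previousSibling): main (no-op, stayed)
After 7 (lastChild): ol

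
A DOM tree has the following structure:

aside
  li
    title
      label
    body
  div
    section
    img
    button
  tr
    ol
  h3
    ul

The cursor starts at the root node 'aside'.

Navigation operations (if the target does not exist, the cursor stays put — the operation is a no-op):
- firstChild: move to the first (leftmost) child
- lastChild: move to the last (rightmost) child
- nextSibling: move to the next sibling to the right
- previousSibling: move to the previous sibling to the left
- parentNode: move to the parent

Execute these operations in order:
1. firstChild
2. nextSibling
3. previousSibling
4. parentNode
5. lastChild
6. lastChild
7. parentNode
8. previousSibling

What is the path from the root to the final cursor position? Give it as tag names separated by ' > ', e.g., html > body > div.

Answer: aside > tr

Derivation:
After 1 (firstChild): li
After 2 (nextSibling): div
After 3 (previousSibling): li
After 4 (parentNode): aside
After 5 (lastChild): h3
After 6 (lastChild): ul
After 7 (parentNode): h3
After 8 (previousSibling): tr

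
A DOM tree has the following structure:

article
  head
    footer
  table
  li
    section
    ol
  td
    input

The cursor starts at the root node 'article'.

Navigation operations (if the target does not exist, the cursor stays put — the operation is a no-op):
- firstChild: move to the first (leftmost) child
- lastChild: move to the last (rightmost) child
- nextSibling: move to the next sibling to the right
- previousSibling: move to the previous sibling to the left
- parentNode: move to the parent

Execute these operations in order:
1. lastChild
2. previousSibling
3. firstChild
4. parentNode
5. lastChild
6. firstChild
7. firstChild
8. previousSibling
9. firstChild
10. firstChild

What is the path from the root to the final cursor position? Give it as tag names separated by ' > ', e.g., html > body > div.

Answer: article > li > section

Derivation:
After 1 (lastChild): td
After 2 (previousSibling): li
After 3 (firstChild): section
After 4 (parentNode): li
After 5 (lastChild): ol
After 6 (firstChild): ol (no-op, stayed)
After 7 (firstChild): ol (no-op, stayed)
After 8 (previousSibling): section
After 9 (firstChild): section (no-op, stayed)
After 10 (firstChild): section (no-op, stayed)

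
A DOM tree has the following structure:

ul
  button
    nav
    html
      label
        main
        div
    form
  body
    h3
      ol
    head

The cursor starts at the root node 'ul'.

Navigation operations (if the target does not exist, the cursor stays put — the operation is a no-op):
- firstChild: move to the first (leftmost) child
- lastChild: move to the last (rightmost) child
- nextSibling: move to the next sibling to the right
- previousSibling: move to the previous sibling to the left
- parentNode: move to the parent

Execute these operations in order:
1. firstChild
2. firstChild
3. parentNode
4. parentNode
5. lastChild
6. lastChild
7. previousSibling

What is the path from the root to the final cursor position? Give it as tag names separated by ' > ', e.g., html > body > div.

After 1 (firstChild): button
After 2 (firstChild): nav
After 3 (parentNode): button
After 4 (parentNode): ul
After 5 (lastChild): body
After 6 (lastChild): head
After 7 (previousSibling): h3

Answer: ul > body > h3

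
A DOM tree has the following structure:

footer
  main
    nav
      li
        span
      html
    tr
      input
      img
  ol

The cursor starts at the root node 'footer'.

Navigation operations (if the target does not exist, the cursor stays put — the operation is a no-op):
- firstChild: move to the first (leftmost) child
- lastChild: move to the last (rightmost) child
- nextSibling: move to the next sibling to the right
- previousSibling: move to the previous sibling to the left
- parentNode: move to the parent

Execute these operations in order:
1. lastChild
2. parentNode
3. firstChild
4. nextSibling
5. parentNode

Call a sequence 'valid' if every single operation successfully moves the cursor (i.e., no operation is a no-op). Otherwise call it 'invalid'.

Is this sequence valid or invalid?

After 1 (lastChild): ol
After 2 (parentNode): footer
After 3 (firstChild): main
After 4 (nextSibling): ol
After 5 (parentNode): footer

Answer: valid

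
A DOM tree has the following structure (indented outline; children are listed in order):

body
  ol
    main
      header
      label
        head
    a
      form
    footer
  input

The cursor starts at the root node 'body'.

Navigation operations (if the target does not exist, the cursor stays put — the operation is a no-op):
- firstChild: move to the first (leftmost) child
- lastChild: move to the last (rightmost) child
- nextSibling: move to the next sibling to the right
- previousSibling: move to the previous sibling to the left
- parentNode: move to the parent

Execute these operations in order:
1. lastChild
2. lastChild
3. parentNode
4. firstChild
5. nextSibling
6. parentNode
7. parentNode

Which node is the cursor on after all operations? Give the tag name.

After 1 (lastChild): input
After 2 (lastChild): input (no-op, stayed)
After 3 (parentNode): body
After 4 (firstChild): ol
After 5 (nextSibling): input
After 6 (parentNode): body
After 7 (parentNode): body (no-op, stayed)

Answer: body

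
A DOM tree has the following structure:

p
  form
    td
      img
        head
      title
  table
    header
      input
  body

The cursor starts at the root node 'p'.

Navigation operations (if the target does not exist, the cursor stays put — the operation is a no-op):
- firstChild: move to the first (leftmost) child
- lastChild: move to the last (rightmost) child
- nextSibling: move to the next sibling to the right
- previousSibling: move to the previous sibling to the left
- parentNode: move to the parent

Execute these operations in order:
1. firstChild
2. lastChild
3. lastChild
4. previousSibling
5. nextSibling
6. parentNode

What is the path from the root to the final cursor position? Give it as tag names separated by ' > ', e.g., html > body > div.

Answer: p > form > td

Derivation:
After 1 (firstChild): form
After 2 (lastChild): td
After 3 (lastChild): title
After 4 (previousSibling): img
After 5 (nextSibling): title
After 6 (parentNode): td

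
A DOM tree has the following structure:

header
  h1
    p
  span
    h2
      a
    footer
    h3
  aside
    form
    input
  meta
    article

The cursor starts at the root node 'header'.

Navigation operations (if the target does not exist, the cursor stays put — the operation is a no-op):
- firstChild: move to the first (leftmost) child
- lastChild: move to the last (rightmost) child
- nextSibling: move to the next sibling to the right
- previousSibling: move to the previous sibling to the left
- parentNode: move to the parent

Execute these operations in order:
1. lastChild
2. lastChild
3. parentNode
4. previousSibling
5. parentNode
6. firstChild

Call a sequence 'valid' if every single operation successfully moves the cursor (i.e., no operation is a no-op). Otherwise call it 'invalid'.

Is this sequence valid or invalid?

Answer: valid

Derivation:
After 1 (lastChild): meta
After 2 (lastChild): article
After 3 (parentNode): meta
After 4 (previousSibling): aside
After 5 (parentNode): header
After 6 (firstChild): h1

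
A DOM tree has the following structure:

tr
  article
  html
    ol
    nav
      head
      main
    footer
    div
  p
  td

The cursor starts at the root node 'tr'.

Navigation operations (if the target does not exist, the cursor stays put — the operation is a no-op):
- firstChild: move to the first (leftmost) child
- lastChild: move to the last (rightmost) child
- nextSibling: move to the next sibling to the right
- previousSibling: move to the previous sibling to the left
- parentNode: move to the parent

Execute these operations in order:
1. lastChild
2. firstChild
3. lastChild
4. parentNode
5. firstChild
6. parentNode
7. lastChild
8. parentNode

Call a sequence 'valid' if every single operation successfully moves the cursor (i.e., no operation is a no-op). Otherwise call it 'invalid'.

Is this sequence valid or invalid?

Answer: invalid

Derivation:
After 1 (lastChild): td
After 2 (firstChild): td (no-op, stayed)
After 3 (lastChild): td (no-op, stayed)
After 4 (parentNode): tr
After 5 (firstChild): article
After 6 (parentNode): tr
After 7 (lastChild): td
After 8 (parentNode): tr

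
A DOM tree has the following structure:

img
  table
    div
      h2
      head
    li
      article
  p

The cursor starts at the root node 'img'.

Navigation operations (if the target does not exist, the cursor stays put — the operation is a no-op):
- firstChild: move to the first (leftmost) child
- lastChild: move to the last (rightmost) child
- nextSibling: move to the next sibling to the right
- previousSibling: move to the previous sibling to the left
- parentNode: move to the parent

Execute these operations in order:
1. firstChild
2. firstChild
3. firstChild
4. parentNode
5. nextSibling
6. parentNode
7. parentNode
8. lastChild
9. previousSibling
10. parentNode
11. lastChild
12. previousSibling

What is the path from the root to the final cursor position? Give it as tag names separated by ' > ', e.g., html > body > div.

After 1 (firstChild): table
After 2 (firstChild): div
After 3 (firstChild): h2
After 4 (parentNode): div
After 5 (nextSibling): li
After 6 (parentNode): table
After 7 (parentNode): img
After 8 (lastChild): p
After 9 (previousSibling): table
After 10 (parentNode): img
After 11 (lastChild): p
After 12 (previousSibling): table

Answer: img > table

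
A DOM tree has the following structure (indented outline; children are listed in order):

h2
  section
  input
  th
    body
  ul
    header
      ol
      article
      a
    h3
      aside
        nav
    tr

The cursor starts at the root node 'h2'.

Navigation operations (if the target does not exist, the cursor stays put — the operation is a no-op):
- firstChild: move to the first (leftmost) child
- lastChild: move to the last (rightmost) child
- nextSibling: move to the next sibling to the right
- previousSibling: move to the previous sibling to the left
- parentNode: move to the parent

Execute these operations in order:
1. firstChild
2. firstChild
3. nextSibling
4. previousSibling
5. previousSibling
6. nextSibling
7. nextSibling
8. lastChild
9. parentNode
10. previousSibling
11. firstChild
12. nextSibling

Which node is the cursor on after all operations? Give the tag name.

Answer: th

Derivation:
After 1 (firstChild): section
After 2 (firstChild): section (no-op, stayed)
After 3 (nextSibling): input
After 4 (previousSibling): section
After 5 (previousSibling): section (no-op, stayed)
After 6 (nextSibling): input
After 7 (nextSibling): th
After 8 (lastChild): body
After 9 (parentNode): th
After 10 (previousSibling): input
After 11 (firstChild): input (no-op, stayed)
After 12 (nextSibling): th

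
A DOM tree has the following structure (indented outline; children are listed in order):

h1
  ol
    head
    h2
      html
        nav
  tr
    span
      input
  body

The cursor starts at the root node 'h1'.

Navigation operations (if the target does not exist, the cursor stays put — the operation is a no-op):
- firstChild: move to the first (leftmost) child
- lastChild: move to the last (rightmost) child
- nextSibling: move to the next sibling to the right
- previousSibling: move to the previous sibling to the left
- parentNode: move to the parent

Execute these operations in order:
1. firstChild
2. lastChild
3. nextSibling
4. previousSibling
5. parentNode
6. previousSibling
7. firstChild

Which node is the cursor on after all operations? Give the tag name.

After 1 (firstChild): ol
After 2 (lastChild): h2
After 3 (nextSibling): h2 (no-op, stayed)
After 4 (previousSibling): head
After 5 (parentNode): ol
After 6 (previousSibling): ol (no-op, stayed)
After 7 (firstChild): head

Answer: head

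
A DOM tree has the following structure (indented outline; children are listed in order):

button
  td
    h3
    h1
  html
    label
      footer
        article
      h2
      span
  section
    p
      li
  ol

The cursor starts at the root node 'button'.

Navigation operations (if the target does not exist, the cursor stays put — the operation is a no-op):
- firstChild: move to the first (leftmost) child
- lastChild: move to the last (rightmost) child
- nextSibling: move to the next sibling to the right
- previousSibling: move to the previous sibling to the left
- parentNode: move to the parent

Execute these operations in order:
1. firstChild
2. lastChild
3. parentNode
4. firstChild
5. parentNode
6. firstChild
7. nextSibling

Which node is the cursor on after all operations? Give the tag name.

Answer: h1

Derivation:
After 1 (firstChild): td
After 2 (lastChild): h1
After 3 (parentNode): td
After 4 (firstChild): h3
After 5 (parentNode): td
After 6 (firstChild): h3
After 7 (nextSibling): h1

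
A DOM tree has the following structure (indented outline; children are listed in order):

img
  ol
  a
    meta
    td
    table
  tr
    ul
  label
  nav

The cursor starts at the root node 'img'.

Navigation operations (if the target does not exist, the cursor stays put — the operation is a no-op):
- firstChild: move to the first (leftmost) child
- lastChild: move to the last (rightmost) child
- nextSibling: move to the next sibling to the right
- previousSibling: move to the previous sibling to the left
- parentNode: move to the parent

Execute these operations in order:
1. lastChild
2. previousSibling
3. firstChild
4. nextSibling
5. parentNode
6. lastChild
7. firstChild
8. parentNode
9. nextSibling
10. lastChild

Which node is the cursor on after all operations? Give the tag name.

After 1 (lastChild): nav
After 2 (previousSibling): label
After 3 (firstChild): label (no-op, stayed)
After 4 (nextSibling): nav
After 5 (parentNode): img
After 6 (lastChild): nav
After 7 (firstChild): nav (no-op, stayed)
After 8 (parentNode): img
After 9 (nextSibling): img (no-op, stayed)
After 10 (lastChild): nav

Answer: nav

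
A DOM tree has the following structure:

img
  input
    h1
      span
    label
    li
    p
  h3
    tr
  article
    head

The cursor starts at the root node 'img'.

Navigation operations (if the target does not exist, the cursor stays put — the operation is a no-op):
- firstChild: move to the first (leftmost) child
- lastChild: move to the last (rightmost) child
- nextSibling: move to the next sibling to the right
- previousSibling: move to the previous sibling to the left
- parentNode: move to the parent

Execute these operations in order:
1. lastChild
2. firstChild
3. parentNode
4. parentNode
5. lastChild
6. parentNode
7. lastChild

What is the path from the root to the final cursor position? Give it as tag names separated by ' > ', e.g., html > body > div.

Answer: img > article

Derivation:
After 1 (lastChild): article
After 2 (firstChild): head
After 3 (parentNode): article
After 4 (parentNode): img
After 5 (lastChild): article
After 6 (parentNode): img
After 7 (lastChild): article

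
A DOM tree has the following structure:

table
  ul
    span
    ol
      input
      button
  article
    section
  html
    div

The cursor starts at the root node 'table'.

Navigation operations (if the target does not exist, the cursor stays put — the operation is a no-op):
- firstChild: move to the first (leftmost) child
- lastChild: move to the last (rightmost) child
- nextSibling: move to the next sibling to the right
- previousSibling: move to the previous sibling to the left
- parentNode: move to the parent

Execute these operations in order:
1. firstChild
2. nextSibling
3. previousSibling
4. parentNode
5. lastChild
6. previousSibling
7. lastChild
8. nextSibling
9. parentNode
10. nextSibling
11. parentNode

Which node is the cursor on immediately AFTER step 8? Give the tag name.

After 1 (firstChild): ul
After 2 (nextSibling): article
After 3 (previousSibling): ul
After 4 (parentNode): table
After 5 (lastChild): html
After 6 (previousSibling): article
After 7 (lastChild): section
After 8 (nextSibling): section (no-op, stayed)

Answer: section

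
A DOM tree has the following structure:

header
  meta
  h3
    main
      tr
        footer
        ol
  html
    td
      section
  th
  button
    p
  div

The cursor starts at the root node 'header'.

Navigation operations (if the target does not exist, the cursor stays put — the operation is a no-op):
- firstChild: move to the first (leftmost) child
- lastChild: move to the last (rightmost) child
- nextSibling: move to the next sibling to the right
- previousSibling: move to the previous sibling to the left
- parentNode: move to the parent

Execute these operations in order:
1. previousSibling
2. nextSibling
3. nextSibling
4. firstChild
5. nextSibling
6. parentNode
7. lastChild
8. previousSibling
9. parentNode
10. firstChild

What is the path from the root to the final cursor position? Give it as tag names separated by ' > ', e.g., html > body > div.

Answer: header > meta

Derivation:
After 1 (previousSibling): header (no-op, stayed)
After 2 (nextSibling): header (no-op, stayed)
After 3 (nextSibling): header (no-op, stayed)
After 4 (firstChild): meta
After 5 (nextSibling): h3
After 6 (parentNode): header
After 7 (lastChild): div
After 8 (previousSibling): button
After 9 (parentNode): header
After 10 (firstChild): meta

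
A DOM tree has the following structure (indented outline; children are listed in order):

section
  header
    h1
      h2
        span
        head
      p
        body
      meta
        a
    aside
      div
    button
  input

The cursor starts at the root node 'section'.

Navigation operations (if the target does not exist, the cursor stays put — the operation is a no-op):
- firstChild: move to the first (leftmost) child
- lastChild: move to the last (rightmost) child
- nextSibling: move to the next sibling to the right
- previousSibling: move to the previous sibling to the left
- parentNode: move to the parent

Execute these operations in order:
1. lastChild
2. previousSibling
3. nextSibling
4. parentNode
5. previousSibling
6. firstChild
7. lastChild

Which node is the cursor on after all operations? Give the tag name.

Answer: button

Derivation:
After 1 (lastChild): input
After 2 (previousSibling): header
After 3 (nextSibling): input
After 4 (parentNode): section
After 5 (previousSibling): section (no-op, stayed)
After 6 (firstChild): header
After 7 (lastChild): button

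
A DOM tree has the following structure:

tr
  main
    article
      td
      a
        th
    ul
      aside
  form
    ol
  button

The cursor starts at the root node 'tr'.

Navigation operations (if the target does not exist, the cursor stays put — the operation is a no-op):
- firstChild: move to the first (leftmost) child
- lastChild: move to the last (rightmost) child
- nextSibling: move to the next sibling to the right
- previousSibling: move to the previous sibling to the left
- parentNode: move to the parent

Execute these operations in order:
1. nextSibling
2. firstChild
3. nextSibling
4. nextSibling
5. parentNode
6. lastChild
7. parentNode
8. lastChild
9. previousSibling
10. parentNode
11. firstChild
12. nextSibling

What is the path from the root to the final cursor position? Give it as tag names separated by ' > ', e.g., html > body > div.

After 1 (nextSibling): tr (no-op, stayed)
After 2 (firstChild): main
After 3 (nextSibling): form
After 4 (nextSibling): button
After 5 (parentNode): tr
After 6 (lastChild): button
After 7 (parentNode): tr
After 8 (lastChild): button
After 9 (previousSibling): form
After 10 (parentNode): tr
After 11 (firstChild): main
After 12 (nextSibling): form

Answer: tr > form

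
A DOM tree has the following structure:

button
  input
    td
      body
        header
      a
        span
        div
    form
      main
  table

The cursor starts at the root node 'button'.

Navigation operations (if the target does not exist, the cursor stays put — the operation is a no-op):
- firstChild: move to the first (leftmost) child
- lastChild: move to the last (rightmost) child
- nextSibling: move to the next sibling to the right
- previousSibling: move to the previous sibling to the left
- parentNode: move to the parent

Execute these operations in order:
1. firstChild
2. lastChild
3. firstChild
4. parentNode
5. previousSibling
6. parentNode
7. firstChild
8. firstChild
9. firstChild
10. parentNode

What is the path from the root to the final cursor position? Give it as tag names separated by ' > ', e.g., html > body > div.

Answer: button > input > td > body

Derivation:
After 1 (firstChild): input
After 2 (lastChild): form
After 3 (firstChild): main
After 4 (parentNode): form
After 5 (previousSibling): td
After 6 (parentNode): input
After 7 (firstChild): td
After 8 (firstChild): body
After 9 (firstChild): header
After 10 (parentNode): body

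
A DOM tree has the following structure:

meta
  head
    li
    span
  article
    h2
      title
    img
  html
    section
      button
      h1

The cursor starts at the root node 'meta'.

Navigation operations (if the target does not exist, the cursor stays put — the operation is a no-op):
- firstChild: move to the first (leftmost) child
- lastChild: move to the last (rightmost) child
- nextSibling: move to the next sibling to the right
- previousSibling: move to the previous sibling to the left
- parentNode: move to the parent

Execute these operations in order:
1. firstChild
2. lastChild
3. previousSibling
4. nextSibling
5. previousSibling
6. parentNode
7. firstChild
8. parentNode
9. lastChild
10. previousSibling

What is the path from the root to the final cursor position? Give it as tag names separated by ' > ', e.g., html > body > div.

After 1 (firstChild): head
After 2 (lastChild): span
After 3 (previousSibling): li
After 4 (nextSibling): span
After 5 (previousSibling): li
After 6 (parentNode): head
After 7 (firstChild): li
After 8 (parentNode): head
After 9 (lastChild): span
After 10 (previousSibling): li

Answer: meta > head > li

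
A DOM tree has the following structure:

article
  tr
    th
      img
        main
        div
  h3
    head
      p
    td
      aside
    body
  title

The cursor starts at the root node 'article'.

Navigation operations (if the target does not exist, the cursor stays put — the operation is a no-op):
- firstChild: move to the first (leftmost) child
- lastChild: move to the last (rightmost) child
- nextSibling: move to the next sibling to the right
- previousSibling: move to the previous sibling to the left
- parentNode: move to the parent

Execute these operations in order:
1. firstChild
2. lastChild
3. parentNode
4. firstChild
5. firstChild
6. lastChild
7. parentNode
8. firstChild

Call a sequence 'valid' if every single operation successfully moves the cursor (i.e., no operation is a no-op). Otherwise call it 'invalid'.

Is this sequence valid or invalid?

Answer: valid

Derivation:
After 1 (firstChild): tr
After 2 (lastChild): th
After 3 (parentNode): tr
After 4 (firstChild): th
After 5 (firstChild): img
After 6 (lastChild): div
After 7 (parentNode): img
After 8 (firstChild): main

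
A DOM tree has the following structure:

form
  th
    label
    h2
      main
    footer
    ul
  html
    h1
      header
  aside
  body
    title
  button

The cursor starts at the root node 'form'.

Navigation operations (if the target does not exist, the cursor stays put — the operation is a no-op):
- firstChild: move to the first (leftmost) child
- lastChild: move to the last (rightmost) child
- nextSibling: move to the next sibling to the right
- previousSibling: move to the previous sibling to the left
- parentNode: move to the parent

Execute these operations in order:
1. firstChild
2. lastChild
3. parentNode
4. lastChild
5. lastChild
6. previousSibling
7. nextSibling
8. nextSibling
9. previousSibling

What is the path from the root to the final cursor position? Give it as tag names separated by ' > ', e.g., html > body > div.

After 1 (firstChild): th
After 2 (lastChild): ul
After 3 (parentNode): th
After 4 (lastChild): ul
After 5 (lastChild): ul (no-op, stayed)
After 6 (previousSibling): footer
After 7 (nextSibling): ul
After 8 (nextSibling): ul (no-op, stayed)
After 9 (previousSibling): footer

Answer: form > th > footer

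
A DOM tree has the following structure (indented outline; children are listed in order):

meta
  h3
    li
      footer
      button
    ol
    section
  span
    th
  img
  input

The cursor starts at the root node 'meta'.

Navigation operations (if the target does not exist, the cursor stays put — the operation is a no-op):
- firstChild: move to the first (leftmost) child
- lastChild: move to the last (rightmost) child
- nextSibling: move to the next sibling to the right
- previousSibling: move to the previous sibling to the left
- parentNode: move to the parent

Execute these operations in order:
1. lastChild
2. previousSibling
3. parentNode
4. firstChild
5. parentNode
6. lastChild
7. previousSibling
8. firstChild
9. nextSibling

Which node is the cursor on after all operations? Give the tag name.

Answer: input

Derivation:
After 1 (lastChild): input
After 2 (previousSibling): img
After 3 (parentNode): meta
After 4 (firstChild): h3
After 5 (parentNode): meta
After 6 (lastChild): input
After 7 (previousSibling): img
After 8 (firstChild): img (no-op, stayed)
After 9 (nextSibling): input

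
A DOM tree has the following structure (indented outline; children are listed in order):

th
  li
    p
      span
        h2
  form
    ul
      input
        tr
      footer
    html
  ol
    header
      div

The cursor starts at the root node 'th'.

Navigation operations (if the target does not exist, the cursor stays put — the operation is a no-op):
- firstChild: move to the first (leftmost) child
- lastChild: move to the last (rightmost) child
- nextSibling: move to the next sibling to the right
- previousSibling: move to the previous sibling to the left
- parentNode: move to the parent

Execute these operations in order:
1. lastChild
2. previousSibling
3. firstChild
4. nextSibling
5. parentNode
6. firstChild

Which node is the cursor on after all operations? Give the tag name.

Answer: ul

Derivation:
After 1 (lastChild): ol
After 2 (previousSibling): form
After 3 (firstChild): ul
After 4 (nextSibling): html
After 5 (parentNode): form
After 6 (firstChild): ul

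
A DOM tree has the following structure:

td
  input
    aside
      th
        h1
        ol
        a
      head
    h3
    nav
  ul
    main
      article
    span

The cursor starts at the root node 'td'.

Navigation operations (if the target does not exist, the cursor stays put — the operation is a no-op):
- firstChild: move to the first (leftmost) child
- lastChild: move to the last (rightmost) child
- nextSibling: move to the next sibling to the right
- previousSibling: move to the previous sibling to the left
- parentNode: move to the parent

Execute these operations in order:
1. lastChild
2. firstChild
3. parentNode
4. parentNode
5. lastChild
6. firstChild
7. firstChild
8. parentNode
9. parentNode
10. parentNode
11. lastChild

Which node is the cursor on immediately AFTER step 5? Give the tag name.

After 1 (lastChild): ul
After 2 (firstChild): main
After 3 (parentNode): ul
After 4 (parentNode): td
After 5 (lastChild): ul

Answer: ul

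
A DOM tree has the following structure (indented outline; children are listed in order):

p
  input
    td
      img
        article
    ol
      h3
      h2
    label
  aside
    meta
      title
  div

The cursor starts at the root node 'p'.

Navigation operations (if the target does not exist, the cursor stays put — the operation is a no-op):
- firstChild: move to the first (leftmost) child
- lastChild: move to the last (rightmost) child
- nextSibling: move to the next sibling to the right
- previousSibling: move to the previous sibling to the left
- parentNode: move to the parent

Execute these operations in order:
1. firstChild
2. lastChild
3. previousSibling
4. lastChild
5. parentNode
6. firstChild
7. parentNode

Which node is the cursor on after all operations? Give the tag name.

Answer: ol

Derivation:
After 1 (firstChild): input
After 2 (lastChild): label
After 3 (previousSibling): ol
After 4 (lastChild): h2
After 5 (parentNode): ol
After 6 (firstChild): h3
After 7 (parentNode): ol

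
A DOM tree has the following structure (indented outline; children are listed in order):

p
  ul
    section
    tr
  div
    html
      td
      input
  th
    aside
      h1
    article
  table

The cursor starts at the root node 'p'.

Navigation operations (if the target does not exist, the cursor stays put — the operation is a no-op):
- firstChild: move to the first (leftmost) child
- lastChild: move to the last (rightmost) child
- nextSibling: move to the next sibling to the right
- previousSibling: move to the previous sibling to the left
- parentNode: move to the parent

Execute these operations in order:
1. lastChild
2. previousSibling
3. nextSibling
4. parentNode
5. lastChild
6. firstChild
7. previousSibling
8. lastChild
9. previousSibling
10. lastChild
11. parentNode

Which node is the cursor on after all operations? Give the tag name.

After 1 (lastChild): table
After 2 (previousSibling): th
After 3 (nextSibling): table
After 4 (parentNode): p
After 5 (lastChild): table
After 6 (firstChild): table (no-op, stayed)
After 7 (previousSibling): th
After 8 (lastChild): article
After 9 (previousSibling): aside
After 10 (lastChild): h1
After 11 (parentNode): aside

Answer: aside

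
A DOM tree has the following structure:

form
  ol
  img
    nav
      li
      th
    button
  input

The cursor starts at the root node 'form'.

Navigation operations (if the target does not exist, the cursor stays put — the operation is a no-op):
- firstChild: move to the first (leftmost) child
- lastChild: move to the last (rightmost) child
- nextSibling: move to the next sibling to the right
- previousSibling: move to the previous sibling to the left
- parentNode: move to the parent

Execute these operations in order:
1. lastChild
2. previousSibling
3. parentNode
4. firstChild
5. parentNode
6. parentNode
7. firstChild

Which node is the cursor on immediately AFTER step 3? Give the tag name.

After 1 (lastChild): input
After 2 (previousSibling): img
After 3 (parentNode): form

Answer: form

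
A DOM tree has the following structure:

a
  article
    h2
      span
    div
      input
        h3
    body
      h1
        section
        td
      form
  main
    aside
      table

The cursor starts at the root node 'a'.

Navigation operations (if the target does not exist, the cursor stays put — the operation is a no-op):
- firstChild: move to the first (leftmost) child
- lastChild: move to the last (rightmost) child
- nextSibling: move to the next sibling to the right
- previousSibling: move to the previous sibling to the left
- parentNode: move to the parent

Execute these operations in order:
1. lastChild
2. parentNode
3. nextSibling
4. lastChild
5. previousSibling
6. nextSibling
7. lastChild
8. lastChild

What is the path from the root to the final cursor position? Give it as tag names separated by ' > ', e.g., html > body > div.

Answer: a > main > aside > table

Derivation:
After 1 (lastChild): main
After 2 (parentNode): a
After 3 (nextSibling): a (no-op, stayed)
After 4 (lastChild): main
After 5 (previousSibling): article
After 6 (nextSibling): main
After 7 (lastChild): aside
After 8 (lastChild): table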